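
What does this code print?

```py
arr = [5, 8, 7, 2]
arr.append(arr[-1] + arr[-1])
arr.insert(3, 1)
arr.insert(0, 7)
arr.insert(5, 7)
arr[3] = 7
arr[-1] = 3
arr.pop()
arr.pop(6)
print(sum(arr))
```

append arr[-1]+arr[-1] = 2+2 = 4 → [5, 8, 7, 2, 4]
insert 1 at 3 → [5, 8, 7, 1, 2, 4]
insert 7 at 0 → [7, 5, 8, 7, 1, 2, 4]
insert 7 at 5 → [7, 5, 8, 7, 1, 7, 2, 4]
arr[3] = 7 → [7, 5, 8, 7, 1, 7, 2, 4]
arr[-1] = 3 → [7, 5, 8, 7, 1, 7, 2, 3]
pop() removes 3 → [7, 5, 8, 7, 1, 7, 2]
pop(6) removes 2 → [7, 5, 8, 7, 1, 7]
sum = 35

35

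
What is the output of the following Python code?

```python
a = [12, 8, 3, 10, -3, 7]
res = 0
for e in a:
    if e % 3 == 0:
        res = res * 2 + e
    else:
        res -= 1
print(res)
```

44

e=12: %3==0, res = 0*2+12 = 12
e=8: not %3==0, res = 12-1 = 11
e=3: %3==0, res = 11*2+3 = 25
e=10: not %3==0, res = 25-1 = 24
e=-3: %3==0, res = 24*2+(-3) = 45
e=7: not %3==0, res = 45-1 = 44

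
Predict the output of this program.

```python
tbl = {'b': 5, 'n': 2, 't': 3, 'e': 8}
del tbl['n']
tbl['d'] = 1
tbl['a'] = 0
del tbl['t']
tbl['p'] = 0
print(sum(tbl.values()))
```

del 'n' → {'b': 5, 't': 3, 'e': 8}
tbl['d'] = 1 → {'b': 5, 't': 3, 'e': 8, 'd': 1}
tbl['a'] = 0 → {'b': 5, 't': 3, 'e': 8, 'd': 1, 'a': 0}
del 't' → {'b': 5, 'e': 8, 'd': 1, 'a': 0}
tbl['p'] = 0 → {'b': 5, 'e': 8, 'd': 1, 'a': 0, 'p': 0}
sum of values = 14

14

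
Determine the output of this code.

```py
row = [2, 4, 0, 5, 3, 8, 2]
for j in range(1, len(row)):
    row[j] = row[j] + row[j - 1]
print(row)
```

j=1: row[1] = 4+2 = 6 → [2, 6, 0, 5, 3, 8, 2]
j=2: row[2] = 0+6 = 6 → [2, 6, 6, 5, 3, 8, 2]
j=3: row[3] = 5+6 = 11 → [2, 6, 6, 11, 3, 8, 2]
j=4: row[4] = 3+11 = 14 → [2, 6, 6, 11, 14, 8, 2]
j=5: row[5] = 8+14 = 22 → [2, 6, 6, 11, 14, 22, 2]
j=6: row[6] = 2+22 = 24 → [2, 6, 6, 11, 14, 22, 24]

[2, 6, 6, 11, 14, 22, 24]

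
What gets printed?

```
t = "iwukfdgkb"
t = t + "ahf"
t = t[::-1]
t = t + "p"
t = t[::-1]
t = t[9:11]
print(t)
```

+ 'ahf' → 'iwukfdgkbahf'
reverse → 'fhabkgdfkuwi'
+ 'p' → 'fhabkgdfkuwip'
reverse → 'piwukfdgkbahf'
slice [9:11] → 'ba'

ba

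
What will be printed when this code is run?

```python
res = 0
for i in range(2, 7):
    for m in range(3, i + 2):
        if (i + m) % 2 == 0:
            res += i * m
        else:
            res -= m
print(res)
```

85

i=2,m=3: odd sum, res = 0-3 = -3
i=3,m=3: even sum, res = (-3)+9 = 6
i=3,m=4: odd sum, res = 6-4 = 2
i=4,m=3: odd sum, res = 2-3 = -1
i=4,m=4: even sum, res = (-1)+16 = 15
i=4,m=5: odd sum, res = 15-5 = 10
i=5,m=3: even sum, res = 10+15 = 25
i=5,m=4: odd sum, res = 25-4 = 21
i=5,m=5: even sum, res = 21+25 = 46
i=5,m=6: odd sum, res = 46-6 = 40
i=6,m=3: odd sum, res = 40-3 = 37
i=6,m=4: even sum, res = 37+24 = 61
i=6,m=5: odd sum, res = 61-5 = 56
i=6,m=6: even sum, res = 56+36 = 92
i=6,m=7: odd sum, res = 92-7 = 85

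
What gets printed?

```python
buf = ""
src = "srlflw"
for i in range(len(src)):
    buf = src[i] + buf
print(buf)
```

wlflrs

i=0: prepend 's' → 's'
i=1: prepend 'r' → 'rs'
i=2: prepend 'l' → 'lrs'
i=3: prepend 'f' → 'flrs'
i=4: prepend 'l' → 'lflrs'
i=5: prepend 'w' → 'wlflrs'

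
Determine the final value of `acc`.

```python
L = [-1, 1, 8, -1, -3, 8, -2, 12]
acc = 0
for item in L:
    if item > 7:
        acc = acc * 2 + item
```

60

item=-1: not >7
item=1: not >7
item=8: >7, acc = 0*2+8 = 8
item=-1: not >7
item=-3: not >7
item=8: >7, acc = 8*2+8 = 24
item=-2: not >7
item=12: >7, acc = 24*2+12 = 60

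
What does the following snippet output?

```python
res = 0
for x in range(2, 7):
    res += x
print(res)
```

x=2: res = 0+2 = 2
x=3: res = 2+3 = 5
x=4: res = 5+4 = 9
x=5: res = 9+5 = 14
x=6: res = 14+6 = 20

20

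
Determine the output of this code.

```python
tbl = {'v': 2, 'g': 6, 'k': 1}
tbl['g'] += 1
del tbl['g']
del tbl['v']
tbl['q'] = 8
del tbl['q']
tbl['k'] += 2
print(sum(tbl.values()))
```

tbl['g'] = 6+1 = 7 → {'v': 2, 'g': 7, 'k': 1}
del 'g' → {'v': 2, 'k': 1}
del 'v' → {'k': 1}
tbl['q'] = 8 → {'k': 1, 'q': 8}
del 'q' → {'k': 1}
tbl['k'] = 1+2 = 3 → {'k': 3}
sum of values = 3

3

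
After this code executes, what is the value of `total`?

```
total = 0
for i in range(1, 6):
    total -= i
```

-15

i=1: total = 0-1 = -1
i=2: total = (-1)-2 = -3
i=3: total = (-3)-3 = -6
i=4: total = (-6)-4 = -10
i=5: total = (-10)-5 = -15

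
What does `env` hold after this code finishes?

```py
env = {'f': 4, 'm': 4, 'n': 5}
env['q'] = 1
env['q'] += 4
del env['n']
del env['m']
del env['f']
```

env['q'] = 1 → {'f': 4, 'm': 4, 'n': 5, 'q': 1}
env['q'] = 1+4 = 5 → {'f': 4, 'm': 4, 'n': 5, 'q': 5}
del 'n' → {'f': 4, 'm': 4, 'q': 5}
del 'm' → {'f': 4, 'q': 5}
del 'f' → {'q': 5}

{'q': 5}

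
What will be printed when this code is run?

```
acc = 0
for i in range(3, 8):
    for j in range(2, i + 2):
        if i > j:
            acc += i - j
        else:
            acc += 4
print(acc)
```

i=3,j=2: 3>2, acc = 0+1 = 1
i=3,j=3: not 3>3, acc = 1+4 = 5
i=3,j=4: not 3>4, acc = 5+4 = 9
i=4,j=2: 4>2, acc = 9+2 = 11
i=4,j=3: 4>3, acc = 11+1 = 12
i=4,j=4: not 4>4, acc = 12+4 = 16
i=4,j=5: not 4>5, acc = 16+4 = 20
i=5,j=2: 5>2, acc = 20+3 = 23
i=5,j=3: 5>3, acc = 23+2 = 25
i=5,j=4: 5>4, acc = 25+1 = 26
i=5,j=5: not 5>5, acc = 26+4 = 30
i=5,j=6: not 5>6, acc = 30+4 = 34
i=6,j=2: 6>2, acc = 34+4 = 38
i=6,j=3: 6>3, acc = 38+3 = 41
i=6,j=4: 6>4, acc = 41+2 = 43
i=6,j=5: 6>5, acc = 43+1 = 44
i=6,j=6: not 6>6, acc = 44+4 = 48
i=6,j=7: not 6>7, acc = 48+4 = 52
i=7,j=2: 7>2, acc = 52+5 = 57
i=7,j=3: 7>3, acc = 57+4 = 61
i=7,j=4: 7>4, acc = 61+3 = 64
i=7,j=5: 7>5, acc = 64+2 = 66
i=7,j=6: 7>6, acc = 66+1 = 67
i=7,j=7: not 7>7, acc = 67+4 = 71
i=7,j=8: not 7>8, acc = 71+4 = 75

75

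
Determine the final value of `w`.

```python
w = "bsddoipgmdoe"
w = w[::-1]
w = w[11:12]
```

'b'

reverse → 'eodmgpioddsb'
slice [11:12] → 'b'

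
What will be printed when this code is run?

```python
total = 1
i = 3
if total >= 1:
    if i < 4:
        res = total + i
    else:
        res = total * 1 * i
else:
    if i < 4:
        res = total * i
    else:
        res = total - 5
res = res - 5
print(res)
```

-1

total=1, i=3
total >= 1 is True; i < 4 is True
→ res = total + i = 4
res = 4-5 = -1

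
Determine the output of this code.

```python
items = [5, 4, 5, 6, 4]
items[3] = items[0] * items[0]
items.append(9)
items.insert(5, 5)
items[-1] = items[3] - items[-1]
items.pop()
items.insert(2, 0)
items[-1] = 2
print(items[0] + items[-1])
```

7

items[3] = items[0]*items[0] = 5*5 = 25 → [5, 4, 5, 25, 4]
append 9 → [5, 4, 5, 25, 4, 9]
insert 5 at 5 → [5, 4, 5, 25, 4, 5, 9]
items[-1] = items[3]-items[-1] = 25-9 = 16 → [5, 4, 5, 25, 4, 5, 16]
pop() removes 16 → [5, 4, 5, 25, 4, 5]
insert 0 at 2 → [5, 4, 0, 5, 25, 4, 5]
items[-1] = 2 → [5, 4, 0, 5, 25, 4, 2]
items[0]+items[-1] = 5+2 = 7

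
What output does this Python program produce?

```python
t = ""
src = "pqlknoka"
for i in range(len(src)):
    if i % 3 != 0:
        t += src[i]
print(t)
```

i=0: skip
i=1: add 'q' → 'q'
i=2: add 'l' → 'ql'
i=3: skip
i=4: add 'n' → 'qln'
i=5: add 'o' → 'qlno'
i=6: skip
i=7: add 'a' → 'qlnoa'

qlnoa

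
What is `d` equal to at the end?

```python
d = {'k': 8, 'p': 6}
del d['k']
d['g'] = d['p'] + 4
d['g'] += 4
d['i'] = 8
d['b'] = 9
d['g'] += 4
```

del 'k' → {'p': 6}
d['g'] = d['p']+4 = 10 → {'p': 6, 'g': 10}
d['g'] = 10+4 = 14 → {'p': 6, 'g': 14}
d['i'] = 8 → {'p': 6, 'g': 14, 'i': 8}
d['b'] = 9 → {'p': 6, 'g': 14, 'i': 8, 'b': 9}
d['g'] = 14+4 = 18 → {'p': 6, 'g': 18, 'i': 8, 'b': 9}

{'p': 6, 'g': 18, 'i': 8, 'b': 9}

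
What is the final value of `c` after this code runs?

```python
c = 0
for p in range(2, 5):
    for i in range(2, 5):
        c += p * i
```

p=2,i=2: c = 0+4 = 4
p=2,i=3: c = 4+6 = 10
p=2,i=4: c = 10+8 = 18
p=3,i=2: c = 18+6 = 24
p=3,i=3: c = 24+9 = 33
p=3,i=4: c = 33+12 = 45
p=4,i=2: c = 45+8 = 53
p=4,i=3: c = 53+12 = 65
p=4,i=4: c = 65+16 = 81

81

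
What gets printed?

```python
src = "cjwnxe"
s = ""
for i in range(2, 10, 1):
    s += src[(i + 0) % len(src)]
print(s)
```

i=2: add src[2]='w' → 'w'
i=3: add src[3]='n' → 'wn'
i=4: add src[4]='x' → 'wnx'
i=5: add src[5]='e' → 'wnxe'
i=6: add src[0]='c' → 'wnxec'
i=7: add src[1]='j' → 'wnxecj'
i=8: add src[2]='w' → 'wnxecjw'
i=9: add src[3]='n' → 'wnxecjwn'

wnxecjwn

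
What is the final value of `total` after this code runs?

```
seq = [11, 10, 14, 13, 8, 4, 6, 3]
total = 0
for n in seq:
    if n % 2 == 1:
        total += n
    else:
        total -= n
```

-15

n=11: odd, total = 0+11 = 11
n=10: not odd, total = 11-10 = 1
n=14: not odd, total = 1-14 = -13
n=13: odd, total = (-13)+13 = 0
n=8: not odd, total = 0-8 = -8
n=4: not odd, total = (-8)-4 = -12
n=6: not odd, total = (-12)-6 = -18
n=3: odd, total = (-18)+3 = -15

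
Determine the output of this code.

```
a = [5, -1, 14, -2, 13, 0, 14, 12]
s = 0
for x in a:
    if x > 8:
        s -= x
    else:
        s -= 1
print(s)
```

-57

x=5: not >8, s = 0-1 = -1
x=-1: not >8, s = (-1)-1 = -2
x=14: >8, s = (-2)-14 = -16
x=-2: not >8, s = (-16)-1 = -17
x=13: >8, s = (-17)-13 = -30
x=0: not >8, s = (-30)-1 = -31
x=14: >8, s = (-31)-14 = -45
x=12: >8, s = (-45)-12 = -57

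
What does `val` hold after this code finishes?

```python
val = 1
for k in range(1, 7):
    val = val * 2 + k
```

k=1: val = 1*2+1 = 3
k=2: val = 3*2+2 = 8
k=3: val = 8*2+3 = 19
k=4: val = 19*2+4 = 42
k=5: val = 42*2+5 = 89
k=6: val = 89*2+6 = 184

184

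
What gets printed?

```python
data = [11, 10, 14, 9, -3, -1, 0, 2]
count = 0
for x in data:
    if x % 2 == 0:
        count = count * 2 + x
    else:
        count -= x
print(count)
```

-58

x=11: not even, count = 0-11 = -11
x=10: even, count = (-11)*2+10 = -12
x=14: even, count = (-12)*2+14 = -10
x=9: not even, count = (-10)-9 = -19
x=-3: not even, count = (-19)-(-3) = -16
x=-1: not even, count = (-16)-(-1) = -15
x=0: even, count = (-15)*2+0 = -30
x=2: even, count = (-30)*2+2 = -58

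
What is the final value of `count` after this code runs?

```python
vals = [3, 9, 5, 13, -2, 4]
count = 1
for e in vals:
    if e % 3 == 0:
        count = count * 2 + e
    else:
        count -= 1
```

15

e=3: %3==0, count = 1*2+3 = 5
e=9: %3==0, count = 5*2+9 = 19
e=5: not %3==0, count = 19-1 = 18
e=13: not %3==0, count = 18-1 = 17
e=-2: not %3==0, count = 17-1 = 16
e=4: not %3==0, count = 16-1 = 15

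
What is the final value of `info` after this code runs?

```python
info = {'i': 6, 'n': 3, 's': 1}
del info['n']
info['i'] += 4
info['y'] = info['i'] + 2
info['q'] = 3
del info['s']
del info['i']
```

{'y': 12, 'q': 3}

del 'n' → {'i': 6, 's': 1}
info['i'] = 6+4 = 10 → {'i': 10, 's': 1}
info['y'] = info['i']+2 = 12 → {'i': 10, 's': 1, 'y': 12}
info['q'] = 3 → {'i': 10, 's': 1, 'y': 12, 'q': 3}
del 's' → {'i': 10, 'y': 12, 'q': 3}
del 'i' → {'y': 12, 'q': 3}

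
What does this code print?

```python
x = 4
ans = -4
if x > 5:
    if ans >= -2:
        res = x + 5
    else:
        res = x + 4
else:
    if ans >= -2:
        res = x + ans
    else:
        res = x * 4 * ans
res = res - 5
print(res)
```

-69

x=4, ans=-4
x > 5 is False; ans >= -2 is False
→ res = x * 4 * ans = -64
res = (-64)-5 = -69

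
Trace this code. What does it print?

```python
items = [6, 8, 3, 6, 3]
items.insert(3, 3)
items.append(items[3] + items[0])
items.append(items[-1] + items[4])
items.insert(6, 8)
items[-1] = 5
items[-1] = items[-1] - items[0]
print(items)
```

insert 3 at 3 → [6, 8, 3, 3, 6, 3]
append items[3]+items[0] = 3+6 = 9 → [6, 8, 3, 3, 6, 3, 9]
append items[-1]+items[4] = 9+6 = 15 → [6, 8, 3, 3, 6, 3, 9, 15]
insert 8 at 6 → [6, 8, 3, 3, 6, 3, 8, 9, 15]
items[-1] = 5 → [6, 8, 3, 3, 6, 3, 8, 9, 5]
items[-1] = items[-1]-items[0] = 5-6 = -1 → [6, 8, 3, 3, 6, 3, 8, 9, -1]

[6, 8, 3, 3, 6, 3, 8, 9, -1]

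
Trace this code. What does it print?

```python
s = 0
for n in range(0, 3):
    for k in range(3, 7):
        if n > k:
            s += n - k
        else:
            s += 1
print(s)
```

12

n=0,k=3: not 0>3, s = 0+1 = 1
n=0,k=4: not 0>4, s = 1+1 = 2
n=0,k=5: not 0>5, s = 2+1 = 3
n=0,k=6: not 0>6, s = 3+1 = 4
n=1,k=3: not 1>3, s = 4+1 = 5
n=1,k=4: not 1>4, s = 5+1 = 6
n=1,k=5: not 1>5, s = 6+1 = 7
n=1,k=6: not 1>6, s = 7+1 = 8
n=2,k=3: not 2>3, s = 8+1 = 9
n=2,k=4: not 2>4, s = 9+1 = 10
n=2,k=5: not 2>5, s = 10+1 = 11
n=2,k=6: not 2>6, s = 11+1 = 12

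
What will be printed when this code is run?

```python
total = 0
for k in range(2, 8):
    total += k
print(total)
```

k=2: total = 0+2 = 2
k=3: total = 2+3 = 5
k=4: total = 5+4 = 9
k=5: total = 9+5 = 14
k=6: total = 14+6 = 20
k=7: total = 20+7 = 27

27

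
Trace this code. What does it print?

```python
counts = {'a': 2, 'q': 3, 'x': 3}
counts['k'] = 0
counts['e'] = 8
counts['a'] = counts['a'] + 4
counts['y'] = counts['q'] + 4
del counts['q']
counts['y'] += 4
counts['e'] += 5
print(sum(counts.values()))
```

33

counts['k'] = 0 → {'a': 2, 'q': 3, 'x': 3, 'k': 0}
counts['e'] = 8 → {'a': 2, 'q': 3, 'x': 3, 'k': 0, 'e': 8}
counts['a'] = counts['a']+4 = 6 → {'a': 6, 'q': 3, 'x': 3, 'k': 0, 'e': 8}
counts['y'] = counts['q']+4 = 7 → {'a': 6, 'q': 3, 'x': 3, 'k': 0, 'e': 8, 'y': 7}
del 'q' → {'a': 6, 'x': 3, 'k': 0, 'e': 8, 'y': 7}
counts['y'] = 7+4 = 11 → {'a': 6, 'x': 3, 'k': 0, 'e': 8, 'y': 11}
counts['e'] = 8+5 = 13 → {'a': 6, 'x': 3, 'k': 0, 'e': 13, 'y': 11}
sum of values = 33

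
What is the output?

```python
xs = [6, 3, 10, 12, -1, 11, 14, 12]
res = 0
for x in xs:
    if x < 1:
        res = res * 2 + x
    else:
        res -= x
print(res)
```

-100

x=6: not <1, res = 0-6 = -6
x=3: not <1, res = (-6)-3 = -9
x=10: not <1, res = (-9)-10 = -19
x=12: not <1, res = (-19)-12 = -31
x=-1: <1, res = (-31)*2+(-1) = -63
x=11: not <1, res = (-63)-11 = -74
x=14: not <1, res = (-74)-14 = -88
x=12: not <1, res = (-88)-12 = -100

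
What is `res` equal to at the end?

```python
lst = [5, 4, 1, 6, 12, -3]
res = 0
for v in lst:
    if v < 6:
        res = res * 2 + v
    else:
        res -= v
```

v=5: <6, res = 0*2+5 = 5
v=4: <6, res = 5*2+4 = 14
v=1: <6, res = 14*2+1 = 29
v=6: not <6, res = 29-6 = 23
v=12: not <6, res = 23-12 = 11
v=-3: <6, res = 11*2+(-3) = 19

19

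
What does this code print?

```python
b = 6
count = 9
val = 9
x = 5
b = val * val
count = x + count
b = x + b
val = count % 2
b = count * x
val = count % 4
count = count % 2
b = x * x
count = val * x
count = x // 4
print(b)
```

b = 9*9 = 81
count = 5+9 = 14
b = 5+81 = 86
val = 14%2 = 0
b = 14*5 = 70
val = 14%4 = 2
count = 14%2 = 0
b = 5*5 = 25
count = 2*5 = 10
count = 5//4 = 1

25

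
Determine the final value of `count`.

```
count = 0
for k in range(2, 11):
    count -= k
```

-54

k=2: count = 0-2 = -2
k=3: count = (-2)-3 = -5
k=4: count = (-5)-4 = -9
k=5: count = (-9)-5 = -14
k=6: count = (-14)-6 = -20
k=7: count = (-20)-7 = -27
k=8: count = (-27)-8 = -35
k=9: count = (-35)-9 = -44
k=10: count = (-44)-10 = -54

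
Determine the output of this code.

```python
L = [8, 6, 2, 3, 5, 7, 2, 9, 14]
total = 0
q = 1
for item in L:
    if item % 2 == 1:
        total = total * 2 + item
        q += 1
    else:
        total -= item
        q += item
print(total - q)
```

item=8: not odd, total = 0-8 = -8; q=9
item=6: not odd, total = (-8)-6 = -14; q=15
item=2: not odd, total = (-14)-2 = -16; q=17
item=3: odd, total = (-16)*2+3 = -29; q=18
item=5: odd, total = (-29)*2+5 = -53; q=19
item=7: odd, total = (-53)*2+7 = -99; q=20
item=2: not odd, total = (-99)-2 = -101; q=22
item=9: odd, total = (-101)*2+9 = -193; q=23
item=14: not odd, total = (-193)-14 = -207; q=37
total-q = (-207)-37 = -244

-244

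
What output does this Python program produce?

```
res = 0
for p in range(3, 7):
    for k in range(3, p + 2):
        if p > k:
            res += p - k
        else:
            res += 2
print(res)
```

26

p=3,k=3: not 3>3, res = 0+2 = 2
p=3,k=4: not 3>4, res = 2+2 = 4
p=4,k=3: 4>3, res = 4+1 = 5
p=4,k=4: not 4>4, res = 5+2 = 7
p=4,k=5: not 4>5, res = 7+2 = 9
p=5,k=3: 5>3, res = 9+2 = 11
p=5,k=4: 5>4, res = 11+1 = 12
p=5,k=5: not 5>5, res = 12+2 = 14
p=5,k=6: not 5>6, res = 14+2 = 16
p=6,k=3: 6>3, res = 16+3 = 19
p=6,k=4: 6>4, res = 19+2 = 21
p=6,k=5: 6>5, res = 21+1 = 22
p=6,k=6: not 6>6, res = 22+2 = 24
p=6,k=7: not 6>7, res = 24+2 = 26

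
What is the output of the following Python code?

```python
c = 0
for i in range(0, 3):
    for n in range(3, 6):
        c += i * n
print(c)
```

i=0,n=3: c = 0+0 = 0
i=0,n=4: c = 0+0 = 0
i=0,n=5: c = 0+0 = 0
i=1,n=3: c = 0+3 = 3
i=1,n=4: c = 3+4 = 7
i=1,n=5: c = 7+5 = 12
i=2,n=3: c = 12+6 = 18
i=2,n=4: c = 18+8 = 26
i=2,n=5: c = 26+10 = 36

36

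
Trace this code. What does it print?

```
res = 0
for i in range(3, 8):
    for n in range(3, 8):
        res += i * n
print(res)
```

i=3,n=3: res = 0+9 = 9
i=3,n=4: res = 9+12 = 21
i=3,n=5: res = 21+15 = 36
i=3,n=6: res = 36+18 = 54
i=3,n=7: res = 54+21 = 75
i=4,n=3: res = 75+12 = 87
i=4,n=4: res = 87+16 = 103
i=4,n=5: res = 103+20 = 123
i=4,n=6: res = 123+24 = 147
i=4,n=7: res = 147+28 = 175
i=5,n=3: res = 175+15 = 190
i=5,n=4: res = 190+20 = 210
i=5,n=5: res = 210+25 = 235
i=5,n=6: res = 235+30 = 265
i=5,n=7: res = 265+35 = 300
i=6,n=3: res = 300+18 = 318
i=6,n=4: res = 318+24 = 342
i=6,n=5: res = 342+30 = 372
i=6,n=6: res = 372+36 = 408
i=6,n=7: res = 408+42 = 450
i=7,n=3: res = 450+21 = 471
i=7,n=4: res = 471+28 = 499
i=7,n=5: res = 499+35 = 534
i=7,n=6: res = 534+42 = 576
i=7,n=7: res = 576+49 = 625

625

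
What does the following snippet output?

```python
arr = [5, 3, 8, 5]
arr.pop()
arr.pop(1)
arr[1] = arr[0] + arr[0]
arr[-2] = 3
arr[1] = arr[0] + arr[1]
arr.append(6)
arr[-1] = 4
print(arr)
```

pop() removes 5 → [5, 3, 8]
pop(1) removes 3 → [5, 8]
arr[1] = arr[0]+arr[0] = 5+5 = 10 → [5, 10]
arr[-2] = 3 → [3, 10]
arr[1] = arr[0]+arr[1] = 3+10 = 13 → [3, 13]
append 6 → [3, 13, 6]
arr[-1] = 4 → [3, 13, 4]

[3, 13, 4]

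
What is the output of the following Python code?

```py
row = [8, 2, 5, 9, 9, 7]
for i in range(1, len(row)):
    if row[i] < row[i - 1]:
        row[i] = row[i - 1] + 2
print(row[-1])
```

18

i=1: 2<8, row[1] = 8+2 = 10 → [8, 10, 5, 9, 9, 7]
i=2: 5<10, row[2] = 10+2 = 12 → [8, 10, 12, 9, 9, 7]
i=3: 9<12, row[3] = 12+2 = 14 → [8, 10, 12, 14, 9, 7]
i=4: 9<14, row[4] = 14+2 = 16 → [8, 10, 12, 14, 16, 7]
i=5: 7<16, row[5] = 16+2 = 18 → [8, 10, 12, 14, 16, 18]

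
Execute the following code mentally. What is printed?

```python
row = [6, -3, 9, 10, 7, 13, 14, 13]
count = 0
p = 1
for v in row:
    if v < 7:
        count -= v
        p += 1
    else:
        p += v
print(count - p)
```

v=6: <7, count = 0-6 = -6; p=2
v=-3: <7, count = (-6)-(-3) = -3; p=3
v=9: not <7; p=12
v=10: not <7; p=22
v=7: not <7; p=29
v=13: not <7; p=42
v=14: not <7; p=56
v=13: not <7; p=69
count-p = (-3)-69 = -72

-72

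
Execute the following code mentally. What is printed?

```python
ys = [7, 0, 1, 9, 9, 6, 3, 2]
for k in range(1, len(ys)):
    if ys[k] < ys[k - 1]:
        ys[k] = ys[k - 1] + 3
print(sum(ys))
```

140

k=1: 0<7, ys[1] = 7+3 = 10 → [7, 10, 1, 9, 9, 6, 3, 2]
k=2: 1<10, ys[2] = 10+3 = 13 → [7, 10, 13, 9, 9, 6, 3, 2]
k=3: 9<13, ys[3] = 13+3 = 16 → [7, 10, 13, 16, 9, 6, 3, 2]
k=4: 9<16, ys[4] = 16+3 = 19 → [7, 10, 13, 16, 19, 6, 3, 2]
k=5: 6<19, ys[5] = 19+3 = 22 → [7, 10, 13, 16, 19, 22, 3, 2]
k=6: 3<22, ys[6] = 22+3 = 25 → [7, 10, 13, 16, 19, 22, 25, 2]
k=7: 2<25, ys[7] = 25+3 = 28 → [7, 10, 13, 16, 19, 22, 25, 28]
sum = 140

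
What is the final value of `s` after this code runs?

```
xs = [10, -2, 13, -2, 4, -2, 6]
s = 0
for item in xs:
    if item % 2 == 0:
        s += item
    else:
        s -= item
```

item=10: even, s = 0+10 = 10
item=-2: even, s = 10+(-2) = 8
item=13: not even, s = 8-13 = -5
item=-2: even, s = (-5)+(-2) = -7
item=4: even, s = (-7)+4 = -3
item=-2: even, s = (-3)+(-2) = -5
item=6: even, s = (-5)+6 = 1

1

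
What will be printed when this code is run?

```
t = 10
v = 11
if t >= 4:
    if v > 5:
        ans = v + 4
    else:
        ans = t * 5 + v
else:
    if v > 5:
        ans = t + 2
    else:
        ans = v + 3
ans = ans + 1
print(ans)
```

t=10, v=11
t >= 4 is True; v > 5 is True
→ ans = v + 4 = 15
ans = 15+1 = 16

16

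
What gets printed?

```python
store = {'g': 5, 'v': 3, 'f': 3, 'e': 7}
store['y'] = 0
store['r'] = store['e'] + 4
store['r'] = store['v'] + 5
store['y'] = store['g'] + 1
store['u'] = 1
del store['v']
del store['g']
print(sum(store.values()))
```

25

store['y'] = 0 → {'g': 5, 'v': 3, 'f': 3, 'e': 7, 'y': 0}
store['r'] = store['e']+4 = 11 → {'g': 5, 'v': 3, 'f': 3, 'e': 7, 'y': 0, 'r': 11}
store['r'] = store['v']+5 = 8 → {'g': 5, 'v': 3, 'f': 3, 'e': 7, 'y': 0, 'r': 8}
store['y'] = store['g']+1 = 6 → {'g': 5, 'v': 3, 'f': 3, 'e': 7, 'y': 6, 'r': 8}
store['u'] = 1 → {'g': 5, 'v': 3, 'f': 3, 'e': 7, 'y': 6, 'r': 8, 'u': 1}
del 'v' → {'g': 5, 'f': 3, 'e': 7, 'y': 6, 'r': 8, 'u': 1}
del 'g' → {'f': 3, 'e': 7, 'y': 6, 'r': 8, 'u': 1}
sum of values = 25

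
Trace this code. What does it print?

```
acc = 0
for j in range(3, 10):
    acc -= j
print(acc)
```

-42

j=3: acc = 0-3 = -3
j=4: acc = (-3)-4 = -7
j=5: acc = (-7)-5 = -12
j=6: acc = (-12)-6 = -18
j=7: acc = (-18)-7 = -25
j=8: acc = (-25)-8 = -33
j=9: acc = (-33)-9 = -42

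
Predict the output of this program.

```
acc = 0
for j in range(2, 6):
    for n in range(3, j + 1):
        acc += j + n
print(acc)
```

j=3,n=3: acc = 0+6 = 6
j=4,n=3: acc = 6+7 = 13
j=4,n=4: acc = 13+8 = 21
j=5,n=3: acc = 21+8 = 29
j=5,n=4: acc = 29+9 = 38
j=5,n=5: acc = 38+10 = 48

48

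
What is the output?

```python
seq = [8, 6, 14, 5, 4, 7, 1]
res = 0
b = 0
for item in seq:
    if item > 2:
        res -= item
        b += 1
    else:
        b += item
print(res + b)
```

item=8: >2, res = 0-8 = -8; b=1
item=6: >2, res = (-8)-6 = -14; b=2
item=14: >2, res = (-14)-14 = -28; b=3
item=5: >2, res = (-28)-5 = -33; b=4
item=4: >2, res = (-33)-4 = -37; b=5
item=7: >2, res = (-37)-7 = -44; b=6
item=1: not >2; b=7
res+b = (-44)+7 = -37

-37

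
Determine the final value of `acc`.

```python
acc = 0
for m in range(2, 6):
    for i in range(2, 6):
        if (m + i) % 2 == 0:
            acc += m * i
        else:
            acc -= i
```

m=2,i=2: even sum, acc = 0+4 = 4
m=2,i=3: odd sum, acc = 4-3 = 1
m=2,i=4: even sum, acc = 1+8 = 9
m=2,i=5: odd sum, acc = 9-5 = 4
m=3,i=2: odd sum, acc = 4-2 = 2
m=3,i=3: even sum, acc = 2+9 = 11
m=3,i=4: odd sum, acc = 11-4 = 7
m=3,i=5: even sum, acc = 7+15 = 22
m=4,i=2: even sum, acc = 22+8 = 30
m=4,i=3: odd sum, acc = 30-3 = 27
m=4,i=4: even sum, acc = 27+16 = 43
m=4,i=5: odd sum, acc = 43-5 = 38
m=5,i=2: odd sum, acc = 38-2 = 36
m=5,i=3: even sum, acc = 36+15 = 51
m=5,i=4: odd sum, acc = 51-4 = 47
m=5,i=5: even sum, acc = 47+25 = 72

72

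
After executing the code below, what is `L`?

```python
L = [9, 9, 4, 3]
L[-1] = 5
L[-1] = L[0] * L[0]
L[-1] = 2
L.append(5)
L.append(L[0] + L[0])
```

[9, 9, 4, 2, 5, 18]

L[-1] = 5 → [9, 9, 4, 5]
L[-1] = L[0]*L[0] = 9*9 = 81 → [9, 9, 4, 81]
L[-1] = 2 → [9, 9, 4, 2]
append 5 → [9, 9, 4, 2, 5]
append L[0]+L[0] = 9+9 = 18 → [9, 9, 4, 2, 5, 18]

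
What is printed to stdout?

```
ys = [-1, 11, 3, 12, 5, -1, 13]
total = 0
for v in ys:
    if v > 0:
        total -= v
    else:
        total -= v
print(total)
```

-42

v=-1: not >0, total = 0-(-1) = 1
v=11: >0, total = 1-11 = -10
v=3: >0, total = (-10)-3 = -13
v=12: >0, total = (-13)-12 = -25
v=5: >0, total = (-25)-5 = -30
v=-1: not >0, total = (-30)-(-1) = -29
v=13: >0, total = (-29)-13 = -42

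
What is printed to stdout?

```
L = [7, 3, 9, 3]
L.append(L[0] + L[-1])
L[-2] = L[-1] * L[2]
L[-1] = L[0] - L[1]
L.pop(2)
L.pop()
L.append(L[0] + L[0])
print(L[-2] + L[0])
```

97

append L[0]+L[-1] = 7+3 = 10 → [7, 3, 9, 3, 10]
L[-2] = L[-1]*L[2] = 10*9 = 90 → [7, 3, 9, 90, 10]
L[-1] = L[0]-L[1] = 7-3 = 4 → [7, 3, 9, 90, 4]
pop(2) removes 9 → [7, 3, 90, 4]
pop() removes 4 → [7, 3, 90]
append L[0]+L[0] = 7+7 = 14 → [7, 3, 90, 14]
L[-2]+L[0] = 90+7 = 97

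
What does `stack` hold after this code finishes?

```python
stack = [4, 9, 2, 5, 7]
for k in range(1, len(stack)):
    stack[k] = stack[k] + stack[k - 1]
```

[4, 13, 15, 20, 27]

k=1: stack[1] = 9+4 = 13 → [4, 13, 2, 5, 7]
k=2: stack[2] = 2+13 = 15 → [4, 13, 15, 5, 7]
k=3: stack[3] = 5+15 = 20 → [4, 13, 15, 20, 7]
k=4: stack[4] = 7+20 = 27 → [4, 13, 15, 20, 27]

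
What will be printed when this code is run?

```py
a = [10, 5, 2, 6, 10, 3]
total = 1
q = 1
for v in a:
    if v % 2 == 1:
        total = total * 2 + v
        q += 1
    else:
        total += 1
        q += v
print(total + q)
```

58

v=10: not odd, total = 1+1 = 2; q=11
v=5: odd, total = 2*2+5 = 9; q=12
v=2: not odd, total = 9+1 = 10; q=14
v=6: not odd, total = 10+1 = 11; q=20
v=10: not odd, total = 11+1 = 12; q=30
v=3: odd, total = 12*2+3 = 27; q=31
total+q = 27+31 = 58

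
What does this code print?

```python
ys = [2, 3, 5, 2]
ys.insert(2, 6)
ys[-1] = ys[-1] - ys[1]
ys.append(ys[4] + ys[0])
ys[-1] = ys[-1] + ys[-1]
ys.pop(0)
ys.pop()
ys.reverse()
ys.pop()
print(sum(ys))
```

10

insert 6 at 2 → [2, 3, 6, 5, 2]
ys[-1] = ys[-1]-ys[1] = 2-3 = -1 → [2, 3, 6, 5, -1]
append ys[4]+ys[0] = (-1)+2 = 1 → [2, 3, 6, 5, -1, 1]
ys[-1] = ys[-1]+ys[-1] = 1+1 = 2 → [2, 3, 6, 5, -1, 2]
pop(0) removes 2 → [3, 6, 5, -1, 2]
pop() removes 2 → [3, 6, 5, -1]
reverse → [-1, 5, 6, 3]
pop() removes 3 → [-1, 5, 6]
sum = 10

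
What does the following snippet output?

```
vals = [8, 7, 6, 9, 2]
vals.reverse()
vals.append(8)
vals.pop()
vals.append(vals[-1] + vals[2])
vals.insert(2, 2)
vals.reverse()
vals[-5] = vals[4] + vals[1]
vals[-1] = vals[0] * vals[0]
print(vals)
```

reverse → [2, 9, 6, 7, 8]
append 8 → [2, 9, 6, 7, 8, 8]
pop() removes 8 → [2, 9, 6, 7, 8]
append vals[-1]+vals[2] = 8+6 = 14 → [2, 9, 6, 7, 8, 14]
insert 2 at 2 → [2, 9, 2, 6, 7, 8, 14]
reverse → [14, 8, 7, 6, 2, 9, 2]
vals[-5] = vals[4]+vals[1] = 2+8 = 10 → [14, 8, 10, 6, 2, 9, 2]
vals[-1] = vals[0]*vals[0] = 14*14 = 196 → [14, 8, 10, 6, 2, 9, 196]

[14, 8, 10, 6, 2, 9, 196]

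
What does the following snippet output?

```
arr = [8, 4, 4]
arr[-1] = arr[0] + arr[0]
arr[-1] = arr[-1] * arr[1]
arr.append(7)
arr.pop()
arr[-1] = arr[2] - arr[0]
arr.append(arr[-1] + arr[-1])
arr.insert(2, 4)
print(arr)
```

arr[-1] = arr[0]+arr[0] = 8+8 = 16 → [8, 4, 16]
arr[-1] = arr[-1]*arr[1] = 16*4 = 64 → [8, 4, 64]
append 7 → [8, 4, 64, 7]
pop() removes 7 → [8, 4, 64]
arr[-1] = arr[2]-arr[0] = 64-8 = 56 → [8, 4, 56]
append arr[-1]+arr[-1] = 56+56 = 112 → [8, 4, 56, 112]
insert 4 at 2 → [8, 4, 4, 56, 112]

[8, 4, 4, 56, 112]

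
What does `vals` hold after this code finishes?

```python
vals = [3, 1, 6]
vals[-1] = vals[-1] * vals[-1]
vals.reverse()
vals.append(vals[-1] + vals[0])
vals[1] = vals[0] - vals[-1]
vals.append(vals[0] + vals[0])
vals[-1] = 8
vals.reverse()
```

[8, 39, 3, -3, 36]

vals[-1] = vals[-1]*vals[-1] = 6*6 = 36 → [3, 1, 36]
reverse → [36, 1, 3]
append vals[-1]+vals[0] = 3+36 = 39 → [36, 1, 3, 39]
vals[1] = vals[0]-vals[-1] = 36-39 = -3 → [36, -3, 3, 39]
append vals[0]+vals[0] = 36+36 = 72 → [36, -3, 3, 39, 72]
vals[-1] = 8 → [36, -3, 3, 39, 8]
reverse → [8, 39, 3, -3, 36]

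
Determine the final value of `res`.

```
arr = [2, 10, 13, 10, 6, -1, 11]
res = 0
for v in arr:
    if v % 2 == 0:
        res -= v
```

-28

v=2: even, res = 0-2 = -2
v=10: even, res = (-2)-10 = -12
v=13: not even
v=10: even, res = (-12)-10 = -22
v=6: even, res = (-22)-6 = -28
v=-1: not even
v=11: not even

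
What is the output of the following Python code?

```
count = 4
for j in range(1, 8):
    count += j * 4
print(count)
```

116

j=1: count = 4+1*4 = 8
j=2: count = 8+2*4 = 16
j=3: count = 16+3*4 = 28
j=4: count = 28+4*4 = 44
j=5: count = 44+5*4 = 64
j=6: count = 64+6*4 = 88
j=7: count = 88+7*4 = 116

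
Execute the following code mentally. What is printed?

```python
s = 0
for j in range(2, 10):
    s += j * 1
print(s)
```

44

j=2: s = 0+2*1 = 2
j=3: s = 2+3*1 = 5
j=4: s = 5+4*1 = 9
j=5: s = 9+5*1 = 14
j=6: s = 14+6*1 = 20
j=7: s = 20+7*1 = 27
j=8: s = 27+8*1 = 35
j=9: s = 35+9*1 = 44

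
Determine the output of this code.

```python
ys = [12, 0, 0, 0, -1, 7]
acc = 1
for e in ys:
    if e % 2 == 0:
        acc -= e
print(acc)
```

-11

e=12: even, acc = 1-12 = -11
e=0: even, acc = (-11)-0 = -11
e=0: even, acc = (-11)-0 = -11
e=0: even, acc = (-11)-0 = -11
e=-1: not even
e=7: not even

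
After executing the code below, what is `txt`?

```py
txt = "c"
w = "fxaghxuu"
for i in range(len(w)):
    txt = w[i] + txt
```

'uuxhgaxfc'

i=0: prepend 'f' → 'fc'
i=1: prepend 'x' → 'xfc'
i=2: prepend 'a' → 'axfc'
i=3: prepend 'g' → 'gaxfc'
i=4: prepend 'h' → 'hgaxfc'
i=5: prepend 'x' → 'xhgaxfc'
i=6: prepend 'u' → 'uxhgaxfc'
i=7: prepend 'u' → 'uuxhgaxfc'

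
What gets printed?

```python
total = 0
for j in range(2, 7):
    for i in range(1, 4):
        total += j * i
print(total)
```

j=2,i=1: total = 0+2 = 2
j=2,i=2: total = 2+4 = 6
j=2,i=3: total = 6+6 = 12
j=3,i=1: total = 12+3 = 15
j=3,i=2: total = 15+6 = 21
j=3,i=3: total = 21+9 = 30
j=4,i=1: total = 30+4 = 34
j=4,i=2: total = 34+8 = 42
j=4,i=3: total = 42+12 = 54
j=5,i=1: total = 54+5 = 59
j=5,i=2: total = 59+10 = 69
j=5,i=3: total = 69+15 = 84
j=6,i=1: total = 84+6 = 90
j=6,i=2: total = 90+12 = 102
j=6,i=3: total = 102+18 = 120

120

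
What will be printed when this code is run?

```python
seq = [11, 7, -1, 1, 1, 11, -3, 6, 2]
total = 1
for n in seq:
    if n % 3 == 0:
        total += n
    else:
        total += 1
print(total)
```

n=11: not %3==0, total = 1+1 = 2
n=7: not %3==0, total = 2+1 = 3
n=-1: not %3==0, total = 3+1 = 4
n=1: not %3==0, total = 4+1 = 5
n=1: not %3==0, total = 5+1 = 6
n=11: not %3==0, total = 6+1 = 7
n=-3: %3==0, total = 7+(-3) = 4
n=6: %3==0, total = 4+6 = 10
n=2: not %3==0, total = 10+1 = 11

11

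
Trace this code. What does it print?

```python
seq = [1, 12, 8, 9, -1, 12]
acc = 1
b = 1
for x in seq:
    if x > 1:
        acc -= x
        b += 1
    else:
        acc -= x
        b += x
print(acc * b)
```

-200

x=1: not >1, acc = 1-1 = 0; b=2
x=12: >1, acc = 0-12 = -12; b=3
x=8: >1, acc = (-12)-8 = -20; b=4
x=9: >1, acc = (-20)-9 = -29; b=5
x=-1: not >1, acc = (-29)-(-1) = -28; b=4
x=12: >1, acc = (-28)-12 = -40; b=5
acc*b = (-40)*5 = -200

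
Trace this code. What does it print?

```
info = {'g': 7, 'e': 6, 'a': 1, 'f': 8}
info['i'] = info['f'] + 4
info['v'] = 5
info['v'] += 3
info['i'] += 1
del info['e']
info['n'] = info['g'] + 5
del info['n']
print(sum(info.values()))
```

37

info['i'] = info['f']+4 = 12 → {'g': 7, 'e': 6, 'a': 1, 'f': 8, 'i': 12}
info['v'] = 5 → {'g': 7, 'e': 6, 'a': 1, 'f': 8, 'i': 12, 'v': 5}
info['v'] = 5+3 = 8 → {'g': 7, 'e': 6, 'a': 1, 'f': 8, 'i': 12, 'v': 8}
info['i'] = 12+1 = 13 → {'g': 7, 'e': 6, 'a': 1, 'f': 8, 'i': 13, 'v': 8}
del 'e' → {'g': 7, 'a': 1, 'f': 8, 'i': 13, 'v': 8}
info['n'] = info['g']+5 = 12 → {'g': 7, 'a': 1, 'f': 8, 'i': 13, 'v': 8, 'n': 12}
del 'n' → {'g': 7, 'a': 1, 'f': 8, 'i': 13, 'v': 8}
sum of values = 37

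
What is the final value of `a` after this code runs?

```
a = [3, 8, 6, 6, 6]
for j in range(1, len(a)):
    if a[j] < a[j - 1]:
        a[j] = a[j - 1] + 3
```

[3, 8, 11, 14, 17]

j=1: 8>=3, unchanged → [3, 8, 6, 6, 6]
j=2: 6<8, a[2] = 8+3 = 11 → [3, 8, 11, 6, 6]
j=3: 6<11, a[3] = 11+3 = 14 → [3, 8, 11, 14, 6]
j=4: 6<14, a[4] = 14+3 = 17 → [3, 8, 11, 14, 17]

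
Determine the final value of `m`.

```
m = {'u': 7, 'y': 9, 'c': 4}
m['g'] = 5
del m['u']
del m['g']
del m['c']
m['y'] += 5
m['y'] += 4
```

{'y': 18}

m['g'] = 5 → {'u': 7, 'y': 9, 'c': 4, 'g': 5}
del 'u' → {'y': 9, 'c': 4, 'g': 5}
del 'g' → {'y': 9, 'c': 4}
del 'c' → {'y': 9}
m['y'] = 9+5 = 14 → {'y': 14}
m['y'] = 14+4 = 18 → {'y': 18}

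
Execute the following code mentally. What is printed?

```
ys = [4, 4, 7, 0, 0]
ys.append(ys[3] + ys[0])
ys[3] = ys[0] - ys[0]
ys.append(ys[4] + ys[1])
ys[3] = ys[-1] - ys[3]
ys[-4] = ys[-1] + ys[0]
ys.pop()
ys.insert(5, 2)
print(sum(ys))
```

append ys[3]+ys[0] = 0+4 = 4 → [4, 4, 7, 0, 0, 4]
ys[3] = ys[0]-ys[0] = 4-4 = 0 → [4, 4, 7, 0, 0, 4]
append ys[4]+ys[1] = 0+4 = 4 → [4, 4, 7, 0, 0, 4, 4]
ys[3] = ys[-1]-ys[3] = 4-0 = 4 → [4, 4, 7, 4, 0, 4, 4]
ys[-4] = ys[-1]+ys[0] = 4+4 = 8 → [4, 4, 7, 8, 0, 4, 4]
pop() removes 4 → [4, 4, 7, 8, 0, 4]
insert 2 at 5 → [4, 4, 7, 8, 0, 2, 4]
sum = 29

29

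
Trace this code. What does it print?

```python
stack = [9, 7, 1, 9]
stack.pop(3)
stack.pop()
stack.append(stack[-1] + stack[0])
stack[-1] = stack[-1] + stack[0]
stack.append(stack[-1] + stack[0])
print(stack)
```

[9, 7, 25, 34]

pop(3) removes 9 → [9, 7, 1]
pop() removes 1 → [9, 7]
append stack[-1]+stack[0] = 7+9 = 16 → [9, 7, 16]
stack[-1] = stack[-1]+stack[0] = 16+9 = 25 → [9, 7, 25]
append stack[-1]+stack[0] = 25+9 = 34 → [9, 7, 25, 34]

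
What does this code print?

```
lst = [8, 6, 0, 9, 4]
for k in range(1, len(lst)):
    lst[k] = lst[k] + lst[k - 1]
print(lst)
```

[8, 14, 14, 23, 27]

k=1: lst[1] = 6+8 = 14 → [8, 14, 0, 9, 4]
k=2: lst[2] = 0+14 = 14 → [8, 14, 14, 9, 4]
k=3: lst[3] = 9+14 = 23 → [8, 14, 14, 23, 4]
k=4: lst[4] = 4+23 = 27 → [8, 14, 14, 23, 27]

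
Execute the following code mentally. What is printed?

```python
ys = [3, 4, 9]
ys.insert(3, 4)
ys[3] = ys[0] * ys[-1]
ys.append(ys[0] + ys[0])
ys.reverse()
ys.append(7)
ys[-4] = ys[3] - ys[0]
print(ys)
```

insert 4 at 3 → [3, 4, 9, 4]
ys[3] = ys[0]*ys[-1] = 3*4 = 12 → [3, 4, 9, 12]
append ys[0]+ys[0] = 3+3 = 6 → [3, 4, 9, 12, 6]
reverse → [6, 12, 9, 4, 3]
append 7 → [6, 12, 9, 4, 3, 7]
ys[-4] = ys[3]-ys[0] = 4-6 = -2 → [6, 12, -2, 4, 3, 7]

[6, 12, -2, 4, 3, 7]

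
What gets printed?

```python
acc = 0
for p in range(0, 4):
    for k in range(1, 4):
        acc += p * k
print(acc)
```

36

p=0,k=1: acc = 0+0 = 0
p=0,k=2: acc = 0+0 = 0
p=0,k=3: acc = 0+0 = 0
p=1,k=1: acc = 0+1 = 1
p=1,k=2: acc = 1+2 = 3
p=1,k=3: acc = 3+3 = 6
p=2,k=1: acc = 6+2 = 8
p=2,k=2: acc = 8+4 = 12
p=2,k=3: acc = 12+6 = 18
p=3,k=1: acc = 18+3 = 21
p=3,k=2: acc = 21+6 = 27
p=3,k=3: acc = 27+9 = 36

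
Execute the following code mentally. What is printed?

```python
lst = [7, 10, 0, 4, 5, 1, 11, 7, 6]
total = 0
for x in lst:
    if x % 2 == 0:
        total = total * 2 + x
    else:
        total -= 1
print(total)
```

x=7: not even, total = 0-1 = -1
x=10: even, total = (-1)*2+10 = 8
x=0: even, total = 8*2+0 = 16
x=4: even, total = 16*2+4 = 36
x=5: not even, total = 36-1 = 35
x=1: not even, total = 35-1 = 34
x=11: not even, total = 34-1 = 33
x=7: not even, total = 33-1 = 32
x=6: even, total = 32*2+6 = 70

70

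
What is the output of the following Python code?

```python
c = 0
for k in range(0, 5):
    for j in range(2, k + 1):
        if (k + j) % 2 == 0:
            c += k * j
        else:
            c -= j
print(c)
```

32

k=2,j=2: even sum, c = 0+4 = 4
k=3,j=2: odd sum, c = 4-2 = 2
k=3,j=3: even sum, c = 2+9 = 11
k=4,j=2: even sum, c = 11+8 = 19
k=4,j=3: odd sum, c = 19-3 = 16
k=4,j=4: even sum, c = 16+16 = 32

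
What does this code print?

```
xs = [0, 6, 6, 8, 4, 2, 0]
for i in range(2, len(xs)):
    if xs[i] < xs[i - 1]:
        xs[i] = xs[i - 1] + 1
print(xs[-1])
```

11

i=2: 6>=6, unchanged → [0, 6, 6, 8, 4, 2, 0]
i=3: 8>=6, unchanged → [0, 6, 6, 8, 4, 2, 0]
i=4: 4<8, xs[4] = 8+1 = 9 → [0, 6, 6, 8, 9, 2, 0]
i=5: 2<9, xs[5] = 9+1 = 10 → [0, 6, 6, 8, 9, 10, 0]
i=6: 0<10, xs[6] = 10+1 = 11 → [0, 6, 6, 8, 9, 10, 11]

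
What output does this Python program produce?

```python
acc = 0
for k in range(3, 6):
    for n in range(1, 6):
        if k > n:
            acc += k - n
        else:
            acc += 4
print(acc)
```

43

k=3,n=1: 3>1, acc = 0+2 = 2
k=3,n=2: 3>2, acc = 2+1 = 3
k=3,n=3: not 3>3, acc = 3+4 = 7
k=3,n=4: not 3>4, acc = 7+4 = 11
k=3,n=5: not 3>5, acc = 11+4 = 15
k=4,n=1: 4>1, acc = 15+3 = 18
k=4,n=2: 4>2, acc = 18+2 = 20
k=4,n=3: 4>3, acc = 20+1 = 21
k=4,n=4: not 4>4, acc = 21+4 = 25
k=4,n=5: not 4>5, acc = 25+4 = 29
k=5,n=1: 5>1, acc = 29+4 = 33
k=5,n=2: 5>2, acc = 33+3 = 36
k=5,n=3: 5>3, acc = 36+2 = 38
k=5,n=4: 5>4, acc = 38+1 = 39
k=5,n=5: not 5>5, acc = 39+4 = 43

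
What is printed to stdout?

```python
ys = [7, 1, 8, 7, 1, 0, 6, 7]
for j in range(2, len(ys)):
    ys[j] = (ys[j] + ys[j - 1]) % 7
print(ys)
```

[7, 1, 2, 2, 3, 3, 2, 2]

j=2: ys[2] = (8+1)%7 = 2 → [7, 1, 2, 7, 1, 0, 6, 7]
j=3: ys[3] = (7+2)%7 = 2 → [7, 1, 2, 2, 1, 0, 6, 7]
j=4: ys[4] = (1+2)%7 = 3 → [7, 1, 2, 2, 3, 0, 6, 7]
j=5: ys[5] = (0+3)%7 = 3 → [7, 1, 2, 2, 3, 3, 6, 7]
j=6: ys[6] = (6+3)%7 = 2 → [7, 1, 2, 2, 3, 3, 2, 7]
j=7: ys[7] = (7+2)%7 = 2 → [7, 1, 2, 2, 3, 3, 2, 2]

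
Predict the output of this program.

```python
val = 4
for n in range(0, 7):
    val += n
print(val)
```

25

n=0: val = 4+0 = 4
n=1: val = 4+1 = 5
n=2: val = 5+2 = 7
n=3: val = 7+3 = 10
n=4: val = 10+4 = 14
n=5: val = 14+5 = 19
n=6: val = 19+6 = 25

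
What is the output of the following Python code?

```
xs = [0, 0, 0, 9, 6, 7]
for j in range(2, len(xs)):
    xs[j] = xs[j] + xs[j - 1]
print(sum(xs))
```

j=2: xs[2] = 0+0 = 0 → [0, 0, 0, 9, 6, 7]
j=3: xs[3] = 9+0 = 9 → [0, 0, 0, 9, 6, 7]
j=4: xs[4] = 6+9 = 15 → [0, 0, 0, 9, 15, 7]
j=5: xs[5] = 7+15 = 22 → [0, 0, 0, 9, 15, 22]
sum = 46

46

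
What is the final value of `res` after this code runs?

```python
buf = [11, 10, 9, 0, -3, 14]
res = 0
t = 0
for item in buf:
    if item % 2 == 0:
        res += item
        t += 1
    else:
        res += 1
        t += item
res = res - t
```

7

item=11: not even, res = 0+1 = 1; t=11
item=10: even, res = 1+10 = 11; t=12
item=9: not even, res = 11+1 = 12; t=21
item=0: even, res = 12+0 = 12; t=22
item=-3: not even, res = 12+1 = 13; t=19
item=14: even, res = 13+14 = 27; t=20
res-t = 27-20 = 7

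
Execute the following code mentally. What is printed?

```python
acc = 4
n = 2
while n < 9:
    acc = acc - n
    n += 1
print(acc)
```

n=2: acc = 4-2 = 2
n=3: acc = 2-3 = -1
n=4: acc = (-1)-4 = -5
n=5: acc = (-5)-5 = -10
n=6: acc = (-10)-6 = -16
n=7: acc = (-16)-7 = -23
n=8: acc = (-23)-8 = -31

-31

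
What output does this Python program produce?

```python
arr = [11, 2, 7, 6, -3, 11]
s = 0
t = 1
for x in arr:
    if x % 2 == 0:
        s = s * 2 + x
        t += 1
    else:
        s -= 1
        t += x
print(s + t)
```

x=11: not even, s = 0-1 = -1; t=12
x=2: even, s = (-1)*2+2 = 0; t=13
x=7: not even, s = 0-1 = -1; t=20
x=6: even, s = (-1)*2+6 = 4; t=21
x=-3: not even, s = 4-1 = 3; t=18
x=11: not even, s = 3-1 = 2; t=29
s+t = 2+29 = 31

31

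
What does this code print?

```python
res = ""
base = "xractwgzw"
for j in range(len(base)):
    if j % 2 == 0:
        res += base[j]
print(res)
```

xatgw

j=0: add 'x' → 'x'
j=1: skip
j=2: add 'a' → 'xa'
j=3: skip
j=4: add 't' → 'xat'
j=5: skip
j=6: add 'g' → 'xatg'
j=7: skip
j=8: add 'w' → 'xatgw'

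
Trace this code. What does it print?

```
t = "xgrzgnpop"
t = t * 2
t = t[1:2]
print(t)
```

g

repeat ×2 → 'xgrzgnpopxgrzgnpop'
slice [1:2] → 'g'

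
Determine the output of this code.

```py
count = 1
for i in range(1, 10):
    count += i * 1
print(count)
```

i=1: count = 1+1*1 = 2
i=2: count = 2+2*1 = 4
i=3: count = 4+3*1 = 7
i=4: count = 7+4*1 = 11
i=5: count = 11+5*1 = 16
i=6: count = 16+6*1 = 22
i=7: count = 22+7*1 = 29
i=8: count = 29+8*1 = 37
i=9: count = 37+9*1 = 46

46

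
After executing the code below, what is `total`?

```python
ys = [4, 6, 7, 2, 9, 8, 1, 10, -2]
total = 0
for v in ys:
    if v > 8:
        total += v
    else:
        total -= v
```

-7

v=4: not >8, total = 0-4 = -4
v=6: not >8, total = (-4)-6 = -10
v=7: not >8, total = (-10)-7 = -17
v=2: not >8, total = (-17)-2 = -19
v=9: >8, total = (-19)+9 = -10
v=8: not >8, total = (-10)-8 = -18
v=1: not >8, total = (-18)-1 = -19
v=10: >8, total = (-19)+10 = -9
v=-2: not >8, total = (-9)-(-2) = -7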